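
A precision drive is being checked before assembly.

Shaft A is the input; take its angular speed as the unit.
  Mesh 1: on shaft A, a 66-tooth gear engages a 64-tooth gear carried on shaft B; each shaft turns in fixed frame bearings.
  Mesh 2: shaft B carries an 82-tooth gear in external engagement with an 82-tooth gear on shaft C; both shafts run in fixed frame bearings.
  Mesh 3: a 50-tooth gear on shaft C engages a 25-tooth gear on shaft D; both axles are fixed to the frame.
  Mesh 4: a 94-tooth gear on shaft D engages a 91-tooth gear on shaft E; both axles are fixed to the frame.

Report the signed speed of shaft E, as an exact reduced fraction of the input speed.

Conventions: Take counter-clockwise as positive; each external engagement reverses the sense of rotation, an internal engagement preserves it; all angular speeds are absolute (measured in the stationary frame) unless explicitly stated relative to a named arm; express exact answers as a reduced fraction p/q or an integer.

1551/728

4-mesh fixed-axis compound train (all bearings frame-fixed)
mesh 1 [66T→64T]: |ω|/ω_in = 1×66/64 = 33/32, sense flips to −
mesh 2 [82T→82T]: |ω|/ω_in = (33/32)×82/82 = 33/32, sense flips to +
mesh 3 [50T→25T]: |ω|/ω_in = (33/32)×50/25 = 33/16, sense flips to −
mesh 4 [94T→91T]: |ω|/ω_in = (33/16)×94/91 = 1551/728, sense flips to +
signed output speed (× input speed) = 1551/728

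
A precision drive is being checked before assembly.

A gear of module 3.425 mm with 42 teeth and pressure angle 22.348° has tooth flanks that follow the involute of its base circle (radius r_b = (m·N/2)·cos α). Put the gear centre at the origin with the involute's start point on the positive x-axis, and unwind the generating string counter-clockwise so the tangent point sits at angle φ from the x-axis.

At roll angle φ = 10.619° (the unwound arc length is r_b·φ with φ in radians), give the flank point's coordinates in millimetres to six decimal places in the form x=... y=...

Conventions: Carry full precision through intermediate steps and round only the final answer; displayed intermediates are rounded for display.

recognized (one wheel, involute flank): single-mesh tooth geometry, m = 3.425, N = 42
pitch radius r_p = m·N/2 = 3.425·42/2 = 71.925000
base radius r_b = r_p·cos α = 71.925000·cos 22.348° = 66.522821
roll angle φ = 10.619° = 0.18533651 rad
x = r_b·(cos φ + φ·sin φ) = 67.655546
y = r_b·(sin φ − φ·cos φ) = 0.140682

x=67.655546 y=0.140682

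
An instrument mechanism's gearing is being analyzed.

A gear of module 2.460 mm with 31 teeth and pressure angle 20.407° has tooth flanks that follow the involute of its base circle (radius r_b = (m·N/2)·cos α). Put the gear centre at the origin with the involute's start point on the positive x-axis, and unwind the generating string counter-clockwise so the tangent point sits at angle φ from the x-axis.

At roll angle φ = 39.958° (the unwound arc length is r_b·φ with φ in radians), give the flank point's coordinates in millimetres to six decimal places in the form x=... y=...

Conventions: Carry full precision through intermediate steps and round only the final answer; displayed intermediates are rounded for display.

x=43.399042 y=3.847405

recognized (one wheel, involute flank): single-mesh tooth geometry, m = 2.460, N = 31
pitch radius r_p = m·N/2 = 2.460·31/2 = 38.130000
base radius r_b = r_p·cos α = 38.130000·cos 20.407° = 35.736938
roll angle φ = 39.958° = 0.69739866 rad
x = r_b·(cos φ + φ·sin φ) = 43.399042
y = r_b·(sin φ − φ·cos φ) = 3.847405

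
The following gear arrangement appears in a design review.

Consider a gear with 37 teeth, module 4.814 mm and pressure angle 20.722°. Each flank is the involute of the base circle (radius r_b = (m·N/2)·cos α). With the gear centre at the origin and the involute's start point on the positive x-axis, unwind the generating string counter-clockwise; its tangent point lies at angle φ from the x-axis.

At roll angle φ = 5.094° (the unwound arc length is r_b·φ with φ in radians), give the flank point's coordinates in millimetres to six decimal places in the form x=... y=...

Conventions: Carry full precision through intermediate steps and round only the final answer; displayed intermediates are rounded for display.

x=83.626178 y=0.019497

single-mesh involute tooth geometry (37T wheel at module 4.814)
pitch radius r_p = m·N/2 = 4.814·37/2 = 89.059000
base radius r_b = r_p·cos α = 89.059000·cos 20.722° = 83.297616
roll angle φ = 5.094° = 0.08890707 rad
x = r_b·(cos φ + φ·sin φ) = 83.626178
y = r_b·(sin φ − φ·cos φ) = 0.019497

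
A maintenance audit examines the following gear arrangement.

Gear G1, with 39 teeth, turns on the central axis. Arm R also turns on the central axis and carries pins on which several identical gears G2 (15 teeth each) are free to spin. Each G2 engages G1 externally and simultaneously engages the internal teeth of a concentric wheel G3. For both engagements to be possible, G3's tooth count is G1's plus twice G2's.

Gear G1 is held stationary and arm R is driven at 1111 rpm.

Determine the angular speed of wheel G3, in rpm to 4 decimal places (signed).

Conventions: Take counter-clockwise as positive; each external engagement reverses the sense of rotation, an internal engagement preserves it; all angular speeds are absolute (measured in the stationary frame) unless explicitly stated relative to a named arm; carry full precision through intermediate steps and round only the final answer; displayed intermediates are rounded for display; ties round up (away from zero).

+1738.9565 rpm

planetary set (39T centre, 15T on arm, 69T internal) — Willis relation
normalise by the input: solve with ω_arm = 1, then scale by 1111 rpm
ring teeth: 39 + 2·15 = 69
39(ω_sun−ω_arm) = −69(ω_ring−ω_arm),  ω_sun = 0, ω_arm = 1
ω_ring = 1 − (39/69)(0−1) = 36/23
scale: ω_ring = 36/23 × 1111 rpm = +1738.9565 rpm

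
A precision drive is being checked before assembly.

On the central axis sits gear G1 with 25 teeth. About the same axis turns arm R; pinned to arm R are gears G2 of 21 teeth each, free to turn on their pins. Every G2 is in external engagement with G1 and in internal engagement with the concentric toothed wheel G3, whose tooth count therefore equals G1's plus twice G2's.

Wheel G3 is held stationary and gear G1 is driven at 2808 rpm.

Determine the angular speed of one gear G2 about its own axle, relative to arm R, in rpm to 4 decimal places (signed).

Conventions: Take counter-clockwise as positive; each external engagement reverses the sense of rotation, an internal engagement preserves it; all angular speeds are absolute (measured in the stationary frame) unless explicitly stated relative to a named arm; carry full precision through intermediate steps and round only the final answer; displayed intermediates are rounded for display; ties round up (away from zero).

-2434.4720 rpm

topology: planetary set — G1 25T / G2 21T / G3 67T, arm = carrier (Willis)
normalise by the input: solve with ω_sun = 1, then scale by 2808 rpm
ring teeth: 25 + 2·21 = 67
25(ω_sun−ω_arm) = −67(ω_ring−ω_arm),  ω_ring = 0, ω_sun = 1
25(1−ω_arm) = −67(0−ω_arm)  ⇒  92·ω_arm = 25  ⇒  ω_arm = 25/92
sun–planet mesh: 25·(1−25/92) = −21·(ω_p−ω_arm)  ⇒  ω_p−ω_arm = -1675/1932
scale: ω_p−ω_arm = -1675/1932 × 2808 rpm = -2434.4720 rpm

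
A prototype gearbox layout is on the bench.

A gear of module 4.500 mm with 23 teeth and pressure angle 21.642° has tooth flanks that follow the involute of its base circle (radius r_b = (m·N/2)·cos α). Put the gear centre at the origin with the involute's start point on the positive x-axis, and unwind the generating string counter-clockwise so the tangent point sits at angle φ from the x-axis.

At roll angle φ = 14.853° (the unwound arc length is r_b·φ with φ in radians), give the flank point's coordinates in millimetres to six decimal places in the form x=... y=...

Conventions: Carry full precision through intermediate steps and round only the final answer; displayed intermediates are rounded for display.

x=49.691180 y=0.277456

topology: single-mesh involute geometry — m = 4.500, N = 23
pitch radius r_p = m·N/2 = 4.500·23/2 = 51.750000
base radius r_b = r_p·cos α = 51.750000·cos 21.642° = 48.101956
roll angle φ = 14.853° = 0.25923375 rad
x = r_b·(cos φ + φ·sin φ) = 49.691180
y = r_b·(sin φ − φ·cos φ) = 0.277456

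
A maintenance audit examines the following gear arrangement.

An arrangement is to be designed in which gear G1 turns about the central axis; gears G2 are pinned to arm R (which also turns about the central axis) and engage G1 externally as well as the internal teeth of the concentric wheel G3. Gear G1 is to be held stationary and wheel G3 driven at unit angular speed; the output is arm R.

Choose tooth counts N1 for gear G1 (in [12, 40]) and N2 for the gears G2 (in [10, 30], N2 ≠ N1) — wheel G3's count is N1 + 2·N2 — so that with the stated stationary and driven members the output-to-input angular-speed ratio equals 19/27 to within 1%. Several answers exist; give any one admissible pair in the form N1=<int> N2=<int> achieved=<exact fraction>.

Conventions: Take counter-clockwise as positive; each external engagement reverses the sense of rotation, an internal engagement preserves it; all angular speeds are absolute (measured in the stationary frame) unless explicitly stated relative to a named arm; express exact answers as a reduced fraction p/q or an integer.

design class (target 19/27): planetary set
Willis with ω_sun = 0: ω_arm/ω_ring = N3/(N1+N3); set equal to 19/27  ⇒  N3/N1 = (19/27)/(1 − 19/27) = 19/8
N3 = N1 + 2·N2  ⇒  N2/N1 = (N3/N1 − 1)/2 = (19/8 − 1)/2 = 11/16
smallest multiple with N1 ≥ 12 and N2 ≥ 10: k = 1  ⇒  N1 = 1·16 = 16, N2 = 1·11 = 11 (N1 ≤ 40, N2 ≤ 30, N2 ≠ N1 ✓), N3 = 16 + 2·11 = 38
check: N3/(N1+N3) with N1 = 16, N3 = 38 gives 19/27; |achieved − target| = 0 ≤ 19/2700 ✓

N1=16 N2=11 achieved=19/27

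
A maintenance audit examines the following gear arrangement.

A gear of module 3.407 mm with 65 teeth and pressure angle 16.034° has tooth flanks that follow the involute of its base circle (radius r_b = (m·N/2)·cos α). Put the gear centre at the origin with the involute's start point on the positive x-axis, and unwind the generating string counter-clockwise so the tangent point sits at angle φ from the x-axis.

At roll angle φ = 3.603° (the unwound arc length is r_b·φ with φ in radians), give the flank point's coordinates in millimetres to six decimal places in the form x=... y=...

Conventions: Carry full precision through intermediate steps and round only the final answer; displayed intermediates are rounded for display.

x=106.630181 y=0.008818

class = single-mesh tooth geometry [base-circle involute, m = 3.407, 65T]
pitch radius r_p = m·N/2 = 3.407·65/2 = 110.727500
base radius r_b = r_p·cos α = 110.727500·cos 16.034° = 106.419974
roll angle φ = 3.603° = 0.06288421 rad
x = r_b·(cos φ + φ·sin φ) = 106.630181
y = r_b·(sin φ − φ·cos φ) = 0.008818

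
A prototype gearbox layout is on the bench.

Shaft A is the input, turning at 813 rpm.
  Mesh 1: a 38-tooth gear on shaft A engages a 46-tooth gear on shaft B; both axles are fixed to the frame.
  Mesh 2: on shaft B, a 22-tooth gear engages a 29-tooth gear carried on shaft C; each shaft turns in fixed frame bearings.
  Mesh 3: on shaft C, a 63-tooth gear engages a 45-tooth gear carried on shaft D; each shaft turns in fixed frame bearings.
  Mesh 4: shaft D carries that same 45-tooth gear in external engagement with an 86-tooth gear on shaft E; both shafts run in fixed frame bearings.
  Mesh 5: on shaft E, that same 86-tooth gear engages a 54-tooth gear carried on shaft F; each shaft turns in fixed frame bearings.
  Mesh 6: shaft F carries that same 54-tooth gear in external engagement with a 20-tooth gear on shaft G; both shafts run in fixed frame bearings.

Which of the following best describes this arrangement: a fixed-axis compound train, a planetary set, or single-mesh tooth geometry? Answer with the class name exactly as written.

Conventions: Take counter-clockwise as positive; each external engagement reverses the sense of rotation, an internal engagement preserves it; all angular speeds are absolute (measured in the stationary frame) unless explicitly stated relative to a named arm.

fixed-axis compound train

6-mesh fixed-axis compound train (all bearings frame-fixed)
classification: fixed-axis compound train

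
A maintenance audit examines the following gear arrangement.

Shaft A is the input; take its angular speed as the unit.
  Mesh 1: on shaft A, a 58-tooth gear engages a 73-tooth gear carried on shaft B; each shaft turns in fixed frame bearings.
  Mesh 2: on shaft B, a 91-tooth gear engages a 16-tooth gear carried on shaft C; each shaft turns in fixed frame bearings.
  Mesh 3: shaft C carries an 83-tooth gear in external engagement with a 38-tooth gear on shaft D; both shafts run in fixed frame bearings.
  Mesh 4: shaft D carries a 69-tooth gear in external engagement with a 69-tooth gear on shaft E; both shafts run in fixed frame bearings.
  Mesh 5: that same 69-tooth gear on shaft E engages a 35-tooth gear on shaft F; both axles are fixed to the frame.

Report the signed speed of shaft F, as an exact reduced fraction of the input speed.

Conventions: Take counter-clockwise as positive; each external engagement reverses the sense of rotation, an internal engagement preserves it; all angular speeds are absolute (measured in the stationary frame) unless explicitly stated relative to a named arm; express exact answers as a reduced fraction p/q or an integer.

5-mesh fixed-axis compound train (all bearings frame-fixed)
mesh 1 [58T→73T]: |ω|/ω_in = 1×58/73 = 58/73, sense flips to −
mesh 2 [91T→16T]: |ω|/ω_in = (58/73)×91/16 = 2639/584, sense flips to +
mesh 3 [83T→38T]: |ω|/ω_in = (2639/584)×83/38 = 219037/22192, sense flips to −
mesh 4 [69T→69T]: |ω|/ω_in = (219037/22192)×69/69 = 219037/22192, sense flips to +
mesh 5 [69T→35T]: |ω|/ω_in = (219037/22192)×69/35 = 2159079/110960, sense flips to −
signed output speed (× input speed) = -2159079/110960

-2159079/110960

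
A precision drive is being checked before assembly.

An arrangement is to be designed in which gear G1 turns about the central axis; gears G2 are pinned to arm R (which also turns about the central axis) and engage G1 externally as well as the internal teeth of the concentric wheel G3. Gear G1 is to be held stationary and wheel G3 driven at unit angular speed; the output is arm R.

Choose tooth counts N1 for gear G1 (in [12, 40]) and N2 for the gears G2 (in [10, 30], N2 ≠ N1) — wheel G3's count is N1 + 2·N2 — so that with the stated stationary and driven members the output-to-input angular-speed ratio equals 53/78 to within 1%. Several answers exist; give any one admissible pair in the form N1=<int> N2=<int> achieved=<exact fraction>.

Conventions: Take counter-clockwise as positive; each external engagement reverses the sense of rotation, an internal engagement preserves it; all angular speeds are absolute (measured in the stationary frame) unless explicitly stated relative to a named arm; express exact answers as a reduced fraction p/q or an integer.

design class (target 53/78): planetary set
Willis with ω_sun = 0: ω_arm/ω_ring = N3/(N1+N3); set equal to 53/78  ⇒  N3/N1 = (53/78)/(1 − 53/78) = 53/25
N3 = N1 + 2·N2  ⇒  N2/N1 = (N3/N1 − 1)/2 = (53/25 − 1)/2 = 14/25
smallest multiple with N1 ≥ 12 and N2 ≥ 10: k = 1  ⇒  N1 = 1·25 = 25, N2 = 1·14 = 14 (N1 ≤ 40, N2 ≤ 30, N2 ≠ N1 ✓), N3 = 25 + 2·14 = 53
check: N3/(N1+N3) with N1 = 25, N3 = 53 gives 53/78; |achieved − target| = 0 ≤ 53/7800 ✓

N1=25 N2=14 achieved=53/78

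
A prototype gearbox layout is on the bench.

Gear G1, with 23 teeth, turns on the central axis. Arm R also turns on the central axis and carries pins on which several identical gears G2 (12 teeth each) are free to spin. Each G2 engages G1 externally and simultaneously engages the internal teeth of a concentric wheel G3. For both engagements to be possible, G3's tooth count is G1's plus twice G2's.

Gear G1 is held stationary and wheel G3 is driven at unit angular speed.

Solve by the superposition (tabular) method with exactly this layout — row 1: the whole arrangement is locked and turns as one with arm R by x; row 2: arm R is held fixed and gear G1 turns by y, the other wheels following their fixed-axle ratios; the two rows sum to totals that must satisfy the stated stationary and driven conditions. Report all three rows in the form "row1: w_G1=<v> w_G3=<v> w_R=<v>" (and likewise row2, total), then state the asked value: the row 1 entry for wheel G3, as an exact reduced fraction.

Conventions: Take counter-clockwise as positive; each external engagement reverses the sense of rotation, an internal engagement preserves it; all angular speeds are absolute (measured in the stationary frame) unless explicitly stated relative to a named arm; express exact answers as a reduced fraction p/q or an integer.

recognized (axles ride arm R): planetary set, 23/12/47 teeth
superposition row 1 [locked train]: every member turns x
row 2 (arm held, sun turns y): ω_ring = −(23/47)·y, ω_arm = 0
boundary: total ω_sun = x + y = 0 and total ω_ring = x − (23/47)·y = 1  ⇒  y = -47/70, x = 47/70
row 2 ring = −(23/47)·(-47/70) = 23/70
totals (row 1 + row 2): sun 47/70 + (-47/70) = 0, ring 47/70 + 23/70 = 1, arm 47/70 + 0 = 47/70
asked cell (row1, ring) = 47/70

row1: w_G1=47/70 w_G3=47/70 w_R=47/70
row2: w_G1=-47/70 w_G3=23/70 w_R=0
total: w_G1=0 w_G3=1 w_R=47/70
asked value: 47/70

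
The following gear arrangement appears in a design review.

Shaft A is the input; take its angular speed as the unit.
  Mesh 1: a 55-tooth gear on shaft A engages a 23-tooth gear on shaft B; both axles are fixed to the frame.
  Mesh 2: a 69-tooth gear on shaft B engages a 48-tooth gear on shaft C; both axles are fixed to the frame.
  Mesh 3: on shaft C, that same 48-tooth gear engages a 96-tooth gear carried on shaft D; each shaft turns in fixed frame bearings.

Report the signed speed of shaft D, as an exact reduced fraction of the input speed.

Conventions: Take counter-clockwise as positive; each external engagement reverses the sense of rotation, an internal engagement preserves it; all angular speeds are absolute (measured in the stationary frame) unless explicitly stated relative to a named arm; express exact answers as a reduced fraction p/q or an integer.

3-mesh fixed-axis compound train (all bearings frame-fixed)
mesh 1 [55T→23T]: |ω|/ω_in = 1×55/23 = 55/23, sense flips to −
mesh 2 [69T→48T]: |ω|/ω_in = (55/23)×69/48 = 55/16, sense flips to +
mesh 3 [48T→96T]: |ω|/ω_in = (55/16)×48/96 = 55/32, sense flips to −
signed output speed (× input speed) = -55/32

-55/32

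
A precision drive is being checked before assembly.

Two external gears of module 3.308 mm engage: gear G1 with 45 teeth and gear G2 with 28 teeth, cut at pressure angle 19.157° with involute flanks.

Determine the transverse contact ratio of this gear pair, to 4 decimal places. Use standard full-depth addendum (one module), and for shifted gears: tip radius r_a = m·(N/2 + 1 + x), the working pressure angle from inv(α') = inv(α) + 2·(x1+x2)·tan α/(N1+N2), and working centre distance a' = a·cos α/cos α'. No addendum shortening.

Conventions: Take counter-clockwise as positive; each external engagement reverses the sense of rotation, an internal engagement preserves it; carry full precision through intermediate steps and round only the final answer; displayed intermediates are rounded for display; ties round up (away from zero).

topology: single-mesh involute geometry — m = 3.308, 45T/28T pair
base radii: r_b1 = 70.308284, r_b2 = 43.747376
tip radii: r_a1 = 77.738000, r_a2 = 49.620000
no profile shift: α' = α, a' = a
action lengths: √(r_a1²−r_b1²) = 33.165372, √(r_a2²−r_b2²) = 23.416051
base pitch p_b = π·m·cos α = 9.816888
CR = (33.165372 + 23.416051 − 120.742000·sin 19.15700°)/9.816888 = 1.727532
contact ratio ≈ 1.7275

1.7275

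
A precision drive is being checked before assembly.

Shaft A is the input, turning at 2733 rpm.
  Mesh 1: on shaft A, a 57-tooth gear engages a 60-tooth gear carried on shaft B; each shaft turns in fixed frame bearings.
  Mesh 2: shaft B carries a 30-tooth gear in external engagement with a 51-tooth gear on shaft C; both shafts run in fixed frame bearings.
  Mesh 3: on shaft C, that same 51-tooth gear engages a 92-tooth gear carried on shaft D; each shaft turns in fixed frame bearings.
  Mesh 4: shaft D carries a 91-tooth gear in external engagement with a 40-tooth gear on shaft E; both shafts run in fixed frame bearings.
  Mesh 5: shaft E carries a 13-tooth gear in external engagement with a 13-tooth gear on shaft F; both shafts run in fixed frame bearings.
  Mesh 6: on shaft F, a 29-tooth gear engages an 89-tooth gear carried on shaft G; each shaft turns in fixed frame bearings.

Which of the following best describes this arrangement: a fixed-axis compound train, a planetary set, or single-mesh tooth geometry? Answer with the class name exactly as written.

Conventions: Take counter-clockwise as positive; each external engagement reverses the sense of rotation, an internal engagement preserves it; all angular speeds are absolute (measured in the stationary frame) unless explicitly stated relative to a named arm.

fixed-axis compound train

6-mesh fixed-axis compound train (all bearings frame-fixed)
classification: fixed-axis compound train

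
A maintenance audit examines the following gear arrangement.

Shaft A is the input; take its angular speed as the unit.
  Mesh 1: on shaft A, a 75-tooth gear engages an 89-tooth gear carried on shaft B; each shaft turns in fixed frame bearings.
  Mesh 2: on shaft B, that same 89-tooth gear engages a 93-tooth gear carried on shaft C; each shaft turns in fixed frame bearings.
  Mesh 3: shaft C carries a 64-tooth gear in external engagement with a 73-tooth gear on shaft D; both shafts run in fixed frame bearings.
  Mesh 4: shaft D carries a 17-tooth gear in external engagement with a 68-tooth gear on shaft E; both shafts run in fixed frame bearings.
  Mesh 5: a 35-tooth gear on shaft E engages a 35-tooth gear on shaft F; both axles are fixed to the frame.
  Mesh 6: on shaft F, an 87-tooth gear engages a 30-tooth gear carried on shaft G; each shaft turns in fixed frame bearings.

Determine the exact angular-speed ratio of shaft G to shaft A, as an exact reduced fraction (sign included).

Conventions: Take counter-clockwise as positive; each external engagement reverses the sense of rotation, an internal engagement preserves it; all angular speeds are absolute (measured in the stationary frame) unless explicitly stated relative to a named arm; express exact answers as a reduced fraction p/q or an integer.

class = fixed-axis compound train [6 meshes; 6 ratios multiply, 6 sense flips]
mesh 1 [75T→89T]: running ratio 75/89, sense −
mesh 2 [89T→93T]: running ratio 25/31, sense +
mesh 3 [64T→73T]: running ratio 1600/2263, sense −
mesh 4 [17T→68T]: running ratio 400/2263, sense +
mesh 5 [35T→35T]: running ratio 400/2263, sense −
mesh 6 [87T→30T]: running ratio 1160/2263, sense +
ω_out/ω_in = 1160/2263

1160/2263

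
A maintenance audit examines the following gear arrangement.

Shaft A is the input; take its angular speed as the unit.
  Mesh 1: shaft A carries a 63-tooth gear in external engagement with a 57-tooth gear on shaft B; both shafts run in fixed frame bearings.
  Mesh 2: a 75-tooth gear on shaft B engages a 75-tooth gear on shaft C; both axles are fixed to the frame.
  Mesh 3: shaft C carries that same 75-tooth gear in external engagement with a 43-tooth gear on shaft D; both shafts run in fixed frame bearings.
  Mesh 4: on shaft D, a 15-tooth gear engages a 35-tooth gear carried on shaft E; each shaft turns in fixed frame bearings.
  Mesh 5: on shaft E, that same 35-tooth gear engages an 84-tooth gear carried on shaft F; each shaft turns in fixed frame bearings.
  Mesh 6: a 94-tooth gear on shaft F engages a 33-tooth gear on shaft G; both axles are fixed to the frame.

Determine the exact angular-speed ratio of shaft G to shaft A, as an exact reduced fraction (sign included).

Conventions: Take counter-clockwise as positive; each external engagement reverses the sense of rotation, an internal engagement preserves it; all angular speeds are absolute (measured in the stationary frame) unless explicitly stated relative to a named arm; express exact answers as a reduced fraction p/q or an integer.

class = fixed-axis compound train [6 meshes; 6 ratios multiply, 6 sense flips]
mesh 1 [63T→57T]: running ratio 21/19, sense −
mesh 2 [75T→75T]: running ratio 21/19, sense +
mesh 3 [75T→43T]: running ratio 1575/817, sense −
mesh 4 [15T→35T]: running ratio 675/817, sense +
mesh 5 [35T→84T]: running ratio 1125/3268, sense −
mesh 6 [94T→33T]: running ratio 17625/17974, sense +
ω_out/ω_in = 17625/17974

17625/17974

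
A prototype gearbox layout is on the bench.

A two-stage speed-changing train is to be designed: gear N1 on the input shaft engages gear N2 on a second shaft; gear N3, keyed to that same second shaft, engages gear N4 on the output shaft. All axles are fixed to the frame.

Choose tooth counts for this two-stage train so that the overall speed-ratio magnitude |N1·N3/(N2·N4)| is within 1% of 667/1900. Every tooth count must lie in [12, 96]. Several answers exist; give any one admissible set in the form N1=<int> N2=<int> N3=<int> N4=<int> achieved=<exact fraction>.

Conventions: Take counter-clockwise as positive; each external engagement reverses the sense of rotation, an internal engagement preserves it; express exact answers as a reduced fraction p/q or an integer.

N1=23 N2=20 N3=29 N4=95 achieved=667/1900

topology: fixed-axis compound train — 2 stages, target 667/1900
target = 667/1900 in lowest terms: an exact hit needs N1·N3 = k·667 and N2·N4 = k·1900 for one integer k, every count in [12, 96]; additionally prefer no 1:1 stage (N1 ≠ N2, N3 ≠ N4)
k = 1: N1·N3 = 667 = 23·29, N2·N4 = 1900 = 20·95
achieved = 23·29/(20·95) = 667/1900; |achieved − target| = 0 ≤ 667/190000 ✓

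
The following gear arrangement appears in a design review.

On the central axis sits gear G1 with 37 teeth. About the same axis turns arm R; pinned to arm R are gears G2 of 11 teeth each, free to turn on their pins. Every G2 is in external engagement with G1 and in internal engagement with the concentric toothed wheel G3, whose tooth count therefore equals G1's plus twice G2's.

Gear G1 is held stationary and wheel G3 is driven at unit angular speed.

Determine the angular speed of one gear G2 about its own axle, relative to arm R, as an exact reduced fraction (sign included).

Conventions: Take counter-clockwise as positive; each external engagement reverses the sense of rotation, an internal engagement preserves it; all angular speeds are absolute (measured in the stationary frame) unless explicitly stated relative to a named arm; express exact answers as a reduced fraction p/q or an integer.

planetary set (37T centre, 11T on arm, 59T internal) — Willis relation
ring teeth: 37 + 2·11 = 59
37(ω_sun−ω_arm) = −59(ω_ring−ω_arm),  ω_sun = 0, ω_ring = 1
37(0−ω_arm) = −59(1−ω_arm)  ⇒  96·ω_arm = 59  ⇒  ω_arm = 59/96
sun–planet mesh: 37·(0−59/96) = −11·(ω_p−ω_arm)  ⇒  ω_p−ω_arm = 2183/1056
exact speed ratio = 2183/1056

2183/1056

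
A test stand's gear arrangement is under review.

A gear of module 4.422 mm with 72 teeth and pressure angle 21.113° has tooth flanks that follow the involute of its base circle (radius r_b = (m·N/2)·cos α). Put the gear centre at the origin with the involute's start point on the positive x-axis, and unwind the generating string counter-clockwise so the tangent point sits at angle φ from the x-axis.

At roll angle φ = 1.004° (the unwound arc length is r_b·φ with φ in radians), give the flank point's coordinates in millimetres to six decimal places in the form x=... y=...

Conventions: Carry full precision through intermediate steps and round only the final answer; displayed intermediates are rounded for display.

topology: single-mesh involute geometry — m = 4.422, N = 72
pitch radius r_p = m·N/2 = 4.422·72/2 = 159.192000
base radius r_b = r_p·cos α = 159.192000·cos 21.113° = 148.505732
roll angle φ = 1.004° = 0.01752311 rad
x = r_b·(cos φ + φ·sin φ) = 148.528531
y = r_b·(sin φ − φ·cos φ) = 0.000266

x=148.528531 y=0.000266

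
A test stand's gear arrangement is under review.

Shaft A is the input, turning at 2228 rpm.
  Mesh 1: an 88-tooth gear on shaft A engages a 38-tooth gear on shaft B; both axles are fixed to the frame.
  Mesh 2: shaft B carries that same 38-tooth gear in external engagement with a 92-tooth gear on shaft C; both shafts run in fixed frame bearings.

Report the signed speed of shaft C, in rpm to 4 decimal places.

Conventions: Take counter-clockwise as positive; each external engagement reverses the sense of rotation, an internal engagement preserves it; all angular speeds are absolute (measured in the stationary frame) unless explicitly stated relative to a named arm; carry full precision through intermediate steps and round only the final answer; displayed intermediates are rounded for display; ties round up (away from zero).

+2131.1304 rpm

class = fixed-axis compound train [2 meshes; 2 ratios multiply, 2 sense flips]
mesh 1 [88T→38T]: ω = 2228.0000×88/38 = 5159.5789 rpm, sense flips to −
mesh 2 [38T→92T]: ω = 5159.5789×38/92 = 2131.1304 rpm, sense flips to +
signed output speed = +2131.1304 rpm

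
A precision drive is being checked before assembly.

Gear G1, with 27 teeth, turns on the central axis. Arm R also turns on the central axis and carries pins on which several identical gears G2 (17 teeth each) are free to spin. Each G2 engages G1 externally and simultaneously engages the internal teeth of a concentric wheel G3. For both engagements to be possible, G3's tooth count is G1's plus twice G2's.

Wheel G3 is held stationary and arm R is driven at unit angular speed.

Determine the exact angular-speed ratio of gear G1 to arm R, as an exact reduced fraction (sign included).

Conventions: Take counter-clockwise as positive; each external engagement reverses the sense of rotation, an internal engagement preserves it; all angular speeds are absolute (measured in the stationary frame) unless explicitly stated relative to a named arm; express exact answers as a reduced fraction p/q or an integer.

88/27

recognized (axles ride arm R): planetary set, 27/17/61 teeth
ring teeth: 27 + 2·17 = 61
27(ω_sun−ω_arm) = −61(ω_ring−ω_arm),  ω_ring = 0, ω_arm = 1
ω_sun = 1 − (61/27)(0−1) = 88/27
ω_out/ω_in = 88/27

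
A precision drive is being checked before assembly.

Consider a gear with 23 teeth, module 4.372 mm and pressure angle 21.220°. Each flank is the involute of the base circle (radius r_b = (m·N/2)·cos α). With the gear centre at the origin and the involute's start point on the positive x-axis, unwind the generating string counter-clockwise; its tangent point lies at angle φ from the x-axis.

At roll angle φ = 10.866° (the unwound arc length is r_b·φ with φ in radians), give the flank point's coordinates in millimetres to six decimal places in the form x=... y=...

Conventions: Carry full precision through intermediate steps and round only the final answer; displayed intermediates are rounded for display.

x=47.704313 y=0.106180

single-mesh involute tooth geometry (23T wheel at module 4.372)
pitch radius r_p = m·N/2 = 4.372·23/2 = 50.278000
base radius r_b = r_p·cos α = 50.278000·cos 21.220° = 46.869027
roll angle φ = 10.866° = 0.18964748 rad
x = r_b·(cos φ + φ·sin φ) = 47.704313
y = r_b·(sin φ − φ·cos φ) = 0.106180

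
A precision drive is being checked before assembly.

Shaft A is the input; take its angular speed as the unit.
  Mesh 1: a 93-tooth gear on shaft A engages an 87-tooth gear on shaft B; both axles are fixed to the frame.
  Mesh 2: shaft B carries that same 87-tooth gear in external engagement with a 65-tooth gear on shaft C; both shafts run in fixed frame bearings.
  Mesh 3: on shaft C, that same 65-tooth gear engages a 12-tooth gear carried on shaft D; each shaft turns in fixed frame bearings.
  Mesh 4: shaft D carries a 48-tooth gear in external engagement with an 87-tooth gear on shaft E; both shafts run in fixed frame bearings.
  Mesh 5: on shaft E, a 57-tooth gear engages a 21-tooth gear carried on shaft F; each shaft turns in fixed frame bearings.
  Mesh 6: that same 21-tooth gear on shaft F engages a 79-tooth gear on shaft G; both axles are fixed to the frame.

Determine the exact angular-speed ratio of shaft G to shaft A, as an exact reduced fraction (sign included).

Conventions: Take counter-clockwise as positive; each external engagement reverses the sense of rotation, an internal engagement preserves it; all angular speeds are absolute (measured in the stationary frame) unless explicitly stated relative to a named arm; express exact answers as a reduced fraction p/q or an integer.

7068/2291

class = fixed-axis compound train [6 meshes; 6 ratios multiply, 6 sense flips]
mesh 1 [93T→87T]: running ratio 31/29, sense −
mesh 2 [87T→65T]: running ratio 93/65, sense +
mesh 3 [65T→12T]: running ratio 31/4, sense −
mesh 4 [48T→87T]: running ratio 124/29, sense +
mesh 5 [57T→21T]: running ratio 2356/203, sense −
mesh 6 [21T→79T]: running ratio 7068/2291, sense +
ω_out/ω_in = 7068/2291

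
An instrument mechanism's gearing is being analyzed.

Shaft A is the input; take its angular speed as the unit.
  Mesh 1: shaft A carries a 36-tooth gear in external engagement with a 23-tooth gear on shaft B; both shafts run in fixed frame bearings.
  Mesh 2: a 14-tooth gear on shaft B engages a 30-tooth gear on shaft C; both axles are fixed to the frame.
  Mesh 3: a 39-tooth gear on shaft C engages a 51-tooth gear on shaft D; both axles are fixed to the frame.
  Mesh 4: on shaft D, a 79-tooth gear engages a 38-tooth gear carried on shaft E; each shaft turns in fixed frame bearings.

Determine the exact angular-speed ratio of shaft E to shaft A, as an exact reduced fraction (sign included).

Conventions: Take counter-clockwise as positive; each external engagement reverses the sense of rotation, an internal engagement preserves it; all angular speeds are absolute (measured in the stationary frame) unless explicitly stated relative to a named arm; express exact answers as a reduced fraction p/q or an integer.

43134/37145

class = fixed-axis compound train [4 meshes; 4 ratios multiply, 4 sense flips]
mesh 1 [36T→23T]: running ratio 36/23, sense −
mesh 2 [14T→30T]: running ratio 84/115, sense +
mesh 3 [39T→51T]: running ratio 1092/1955, sense −
mesh 4 [79T→38T]: running ratio 43134/37145, sense +
ω_out/ω_in = 43134/37145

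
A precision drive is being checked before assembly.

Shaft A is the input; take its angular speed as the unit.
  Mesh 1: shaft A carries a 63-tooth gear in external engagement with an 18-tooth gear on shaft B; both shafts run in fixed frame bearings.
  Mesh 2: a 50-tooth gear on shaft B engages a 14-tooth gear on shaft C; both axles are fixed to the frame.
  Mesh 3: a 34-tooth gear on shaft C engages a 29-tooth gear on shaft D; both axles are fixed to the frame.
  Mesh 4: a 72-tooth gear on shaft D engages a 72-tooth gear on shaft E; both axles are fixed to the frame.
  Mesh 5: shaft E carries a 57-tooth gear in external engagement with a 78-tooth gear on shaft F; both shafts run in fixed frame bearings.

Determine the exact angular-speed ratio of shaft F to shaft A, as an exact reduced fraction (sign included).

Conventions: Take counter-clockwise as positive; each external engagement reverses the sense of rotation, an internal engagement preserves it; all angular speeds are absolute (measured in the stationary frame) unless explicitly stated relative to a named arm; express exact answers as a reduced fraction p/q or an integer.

class = fixed-axis compound train [5 meshes; 5 ratios multiply, 5 sense flips]
mesh 1 [63T→18T]: running ratio 7/2, sense −
mesh 2 [50T→14T]: running ratio 25/2, sense +
mesh 3 [34T→29T]: running ratio 425/29, sense −
mesh 4 [72T→72T]: running ratio 425/29, sense +
mesh 5 [57T→78T]: running ratio 8075/754, sense −
ω_out/ω_in = -8075/754

-8075/754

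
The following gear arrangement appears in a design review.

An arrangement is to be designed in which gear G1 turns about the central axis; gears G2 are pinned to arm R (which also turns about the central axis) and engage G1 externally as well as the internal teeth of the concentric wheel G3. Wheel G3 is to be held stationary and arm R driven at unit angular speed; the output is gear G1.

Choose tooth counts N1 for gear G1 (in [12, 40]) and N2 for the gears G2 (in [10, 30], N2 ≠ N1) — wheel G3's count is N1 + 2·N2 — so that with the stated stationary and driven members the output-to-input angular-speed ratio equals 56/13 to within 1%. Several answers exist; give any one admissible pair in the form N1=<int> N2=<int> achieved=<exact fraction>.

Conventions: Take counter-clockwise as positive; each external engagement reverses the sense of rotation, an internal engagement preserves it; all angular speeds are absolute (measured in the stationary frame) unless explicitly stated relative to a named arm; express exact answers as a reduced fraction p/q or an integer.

topology: planetary set — design target 56/13, arm = carrier (Willis)
Willis with ω_ring = 0: ω_sun/ω_arm = (N1+N3)/N1; set equal to 56/13  ⇒  N3/N1 = 56/13 − 1 = 43/13
N3 = N1 + 2·N2  ⇒  N2/N1 = (N3/N1 − 1)/2 = (43/13 − 1)/2 = 15/13
smallest multiple with N1 ≥ 12 and N2 ≥ 10: k = 1  ⇒  N1 = 1·13 = 13, N2 = 1·15 = 15 (N1 ≤ 40, N2 ≤ 30, N2 ≠ N1 ✓), N3 = 13 + 2·15 = 43
check: (N1+N3)/N1 with N1 = 13, N3 = 43 gives 56/13; |achieved − target| = 0 ≤ 14/325 ✓

N1=13 N2=15 achieved=56/13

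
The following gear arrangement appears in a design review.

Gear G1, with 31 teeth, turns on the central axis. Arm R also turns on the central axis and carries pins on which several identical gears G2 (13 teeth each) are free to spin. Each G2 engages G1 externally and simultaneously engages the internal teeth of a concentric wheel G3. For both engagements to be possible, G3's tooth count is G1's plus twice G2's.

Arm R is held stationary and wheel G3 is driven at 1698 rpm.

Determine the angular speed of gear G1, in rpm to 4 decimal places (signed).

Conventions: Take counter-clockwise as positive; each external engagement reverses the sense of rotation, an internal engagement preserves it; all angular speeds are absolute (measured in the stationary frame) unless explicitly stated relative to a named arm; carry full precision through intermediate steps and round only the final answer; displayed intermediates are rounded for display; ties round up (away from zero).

recognized (axles ride arm R): planetary set, 31/13/57 teeth
normalise by the input: solve with ω_ring = 1, then scale by 1698 rpm
ring teeth: 31 + 2·13 = 57
31(ω_sun−ω_arm) = −57(ω_ring−ω_arm),  ω_arm = 0, ω_ring = 1
ω_sun = 0 − (57/31)(1−0) = -57/31
scale: ω_sun = -57/31 × 1698 rpm = -3122.1290 rpm

-3122.1290 rpm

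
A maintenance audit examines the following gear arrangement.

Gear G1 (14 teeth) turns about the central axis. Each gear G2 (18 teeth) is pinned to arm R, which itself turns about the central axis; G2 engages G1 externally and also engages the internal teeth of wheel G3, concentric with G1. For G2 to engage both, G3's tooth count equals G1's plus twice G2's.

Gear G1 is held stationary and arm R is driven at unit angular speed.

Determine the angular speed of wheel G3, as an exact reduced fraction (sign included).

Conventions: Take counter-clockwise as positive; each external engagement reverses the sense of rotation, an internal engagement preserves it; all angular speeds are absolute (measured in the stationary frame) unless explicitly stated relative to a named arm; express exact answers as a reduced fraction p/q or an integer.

32/25

recognized (axles ride arm R): planetary set, 14/18/50 teeth
ring teeth: 14 + 2·18 = 50
14(ω_sun−ω_arm) = −50(ω_ring−ω_arm),  ω_sun = 0, ω_arm = 1
ω_ring = 1 − (14/50)(0−1) = 32/25
exact speed ratio = 32/25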